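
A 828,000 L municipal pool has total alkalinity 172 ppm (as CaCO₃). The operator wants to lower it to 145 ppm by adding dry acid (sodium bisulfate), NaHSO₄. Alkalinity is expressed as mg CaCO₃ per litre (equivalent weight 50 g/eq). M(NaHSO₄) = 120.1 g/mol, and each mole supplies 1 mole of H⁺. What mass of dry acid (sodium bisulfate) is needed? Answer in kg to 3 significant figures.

Alkalinity to neutralize: (172 − 145) = 27 mg/L as CaCO₃ × 828,000 L = 22,360 g as CaCO₃.
Equivalents of H⁺ required: 22,360 ÷ 50 g/eq = 447.1 eq = 447.1 mol NaHSO₄.
Mass of NaHSO₄: 447.1 × 120.1 = 53,700 g.

53.7 kg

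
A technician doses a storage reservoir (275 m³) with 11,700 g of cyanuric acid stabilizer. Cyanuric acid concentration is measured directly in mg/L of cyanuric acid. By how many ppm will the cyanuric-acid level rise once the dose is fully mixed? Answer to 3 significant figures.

42.5 ppm

Volume: 275 m³ = 275,000 L.
Rise: 11,700 g / 275,000 L × 1000 = 42.55 mg/L.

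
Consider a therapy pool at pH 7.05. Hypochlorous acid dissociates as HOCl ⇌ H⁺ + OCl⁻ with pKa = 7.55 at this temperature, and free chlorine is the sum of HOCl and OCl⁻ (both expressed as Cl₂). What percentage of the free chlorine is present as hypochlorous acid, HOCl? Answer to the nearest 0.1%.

76.0%

[OCl⁻]/[HOCl] = 10^(pH − pKa) = 10^(7.05 − 7.55) = 10^-0.50 = 0.3162.
Fraction as HOCl = 1 / (1 + 0.3162) = 0.7597.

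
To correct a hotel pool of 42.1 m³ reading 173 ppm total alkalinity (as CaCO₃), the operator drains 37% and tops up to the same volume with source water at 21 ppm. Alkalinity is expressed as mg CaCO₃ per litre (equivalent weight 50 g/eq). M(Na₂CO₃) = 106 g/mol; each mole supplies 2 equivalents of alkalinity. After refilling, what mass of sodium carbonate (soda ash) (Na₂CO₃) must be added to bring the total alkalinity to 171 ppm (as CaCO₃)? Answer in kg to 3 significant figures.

2.42 kg

Volume: 42.1 m³ = 42,100 L.
After draining 37% and refilling: 173 × 0.63 + 21 × 0.37 = 116.76 ppm.
Deficit to target: 171 − 116.76 = 54.24 mg/L.
As CaCO₃: 54.24 mg/L × 42,100 L = 2284 g; ÷ 50 g/eq ÷ 2 = 22.84 mol Na₂CO₃.
Mass: 22.84 × 106 = 2421 g.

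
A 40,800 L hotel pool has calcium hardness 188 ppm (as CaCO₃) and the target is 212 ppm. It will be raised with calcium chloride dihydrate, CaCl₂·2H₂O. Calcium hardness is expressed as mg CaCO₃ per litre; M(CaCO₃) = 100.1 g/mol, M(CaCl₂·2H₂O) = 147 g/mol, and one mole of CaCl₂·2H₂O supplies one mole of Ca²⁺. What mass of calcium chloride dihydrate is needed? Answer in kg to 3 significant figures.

Hardness to add: (212 − 188) = 24 mg/L as CaCO₃ × 40,800 L = 979.2 g as CaCO₃.
Moles of Ca²⁺ (1 mol Ca²⁺ ≡ 1 mol CaCO₃): 979.2 / 100.1 g/mol = 9.782 mol.
Mass of CaCl₂·2H₂O: 9.782 × 147 = 1438 g.

1.44 kg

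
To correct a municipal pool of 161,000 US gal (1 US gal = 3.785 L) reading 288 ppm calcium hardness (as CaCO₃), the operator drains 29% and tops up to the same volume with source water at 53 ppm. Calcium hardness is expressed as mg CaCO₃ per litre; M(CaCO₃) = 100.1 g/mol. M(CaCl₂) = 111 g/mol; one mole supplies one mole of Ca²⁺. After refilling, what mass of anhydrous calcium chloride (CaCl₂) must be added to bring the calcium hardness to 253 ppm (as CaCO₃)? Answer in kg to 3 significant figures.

Volume: 161,000 US gal × 3.785 L/gal = 609,385 L.
After draining 29% and refilling: 288 × 0.71 + 53 × 0.29 = 219.85 ppm.
Deficit to target: 253 − 219.85 = 33.15 mg/L.
As CaCO₃: 33.15 mg/L × 609,385 L = 20,200 g; ÷ 100.1 = 201.8 mol Ca²⁺.
Mass: 201.8 × 111 = 22,400 g.

22.4 kg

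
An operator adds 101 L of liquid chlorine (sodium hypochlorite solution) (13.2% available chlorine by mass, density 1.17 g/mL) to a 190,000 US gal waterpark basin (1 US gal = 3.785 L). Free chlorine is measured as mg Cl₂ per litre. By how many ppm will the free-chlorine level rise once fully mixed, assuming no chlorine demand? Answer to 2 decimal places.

21.69 ppm

Volume: 190,000 US gal × 3.785 L/gal = 719,150 L.
Mass of solution: 101 L × 1000 mL/L × 1.17 g/mL = 118,200 g.
Available chlorine delivered: 118,200 g × 0.132 = 15,600 g as Cl₂.
Concentration rise: 15,600 g / 719,150 L = 21.69 mg/L = 21.69 ppm.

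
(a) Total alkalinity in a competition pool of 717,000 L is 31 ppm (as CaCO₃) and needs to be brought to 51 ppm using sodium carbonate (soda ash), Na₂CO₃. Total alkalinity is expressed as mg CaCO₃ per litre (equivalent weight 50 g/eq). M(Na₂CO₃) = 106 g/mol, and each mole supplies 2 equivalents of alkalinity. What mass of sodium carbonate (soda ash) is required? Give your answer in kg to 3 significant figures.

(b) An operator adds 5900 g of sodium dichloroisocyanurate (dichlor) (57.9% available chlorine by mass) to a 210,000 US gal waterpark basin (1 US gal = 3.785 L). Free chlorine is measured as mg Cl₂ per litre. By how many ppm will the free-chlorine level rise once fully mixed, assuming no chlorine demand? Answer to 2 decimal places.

(a) 15.2 kg; (b) 4.30 ppm

(a) Alkalinity to add: (51 − 31) = 20 mg/L as CaCO₃ × 717,000 L = 14,340 g as CaCO₃.
(a) Equivalents: 14,340 g ÷ 50 g/eq = 286.8 eq.
(a) Each mole of Na₂CO₃ supplies 2 eq, so 286.8 / 2 = 143.4 mol.
(a) Mass: 143.4 mol × 106 g/mol = 15,200 g.

(b) Volume: 210,000 US gal × 3.785 L/gal = 794,850 L.
(b) Available chlorine delivered: 5900 g × 0.579 = 3416 g as Cl₂.
(b) Concentration rise: 3416 g / 794,850 L = 4.298 mg/L = 4.30 ppm.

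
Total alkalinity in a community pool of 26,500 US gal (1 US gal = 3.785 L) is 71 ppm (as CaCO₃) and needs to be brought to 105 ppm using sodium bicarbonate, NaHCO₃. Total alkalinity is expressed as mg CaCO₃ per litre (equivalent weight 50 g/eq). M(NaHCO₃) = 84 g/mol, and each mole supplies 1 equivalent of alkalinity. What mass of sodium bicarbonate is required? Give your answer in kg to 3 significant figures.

5.73 kg

Volume: 26,500 US gal × 3.785 L/gal = 100,302 L.
Alkalinity to add: (105 − 71) = 34 mg/L as CaCO₃ × 100,302 L = 3410 g as CaCO₃.
Equivalents: 3410 g ÷ 50 g/eq = 68.21 eq.
NaHCO₃ supplies 1 eq per mole → 68.21 mol.
Mass: 68.21 mol × 84 g/mol = 5729 g.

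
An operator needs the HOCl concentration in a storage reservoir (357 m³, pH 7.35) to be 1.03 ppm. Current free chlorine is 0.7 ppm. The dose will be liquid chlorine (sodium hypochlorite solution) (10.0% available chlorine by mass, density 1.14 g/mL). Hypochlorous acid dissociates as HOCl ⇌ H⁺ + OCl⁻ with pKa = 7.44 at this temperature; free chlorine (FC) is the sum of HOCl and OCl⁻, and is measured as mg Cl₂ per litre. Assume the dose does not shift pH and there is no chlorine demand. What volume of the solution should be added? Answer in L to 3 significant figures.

Volume: 357 m³ = 357,000 L.
[OCl⁻]/[HOCl] = 10^(pH − pKa) = 10^(7.35 − 7.44) = 0.8128; fraction as HOCl = 1/(1 + 0.8128) = 0.5516.
Free chlorine required for 1.03 ppm HOCl: 1.03 / 0.5516 = 1.867 ppm.
FC to add: 1.867 − 0.7 = 1.167 mg/L as Cl₂.
Cl₂ equivalent: 1.167 mg/L × 357,000 L = 416.7 g.
Product at 10.0% available Cl: 416.7 / 0.1 = 4167 g.
Volume: 4167 g ÷ 1.14 g/mL = 3655 mL.

3.66 L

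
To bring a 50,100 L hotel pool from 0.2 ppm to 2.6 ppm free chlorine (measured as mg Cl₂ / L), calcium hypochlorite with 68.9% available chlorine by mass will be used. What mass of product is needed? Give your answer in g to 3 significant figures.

Chlorine deficit: 2.6 − 0.2 = 2.4 ppm = 2.4 mg/L as Cl₂.
Cl₂ equivalent needed: 2.4 mg/L × 50,100 L = 120,200 mg = 120.2 g.
Product at 68.9% available chlorine: 120.2 / 0.689 = 174.5 g.

175 g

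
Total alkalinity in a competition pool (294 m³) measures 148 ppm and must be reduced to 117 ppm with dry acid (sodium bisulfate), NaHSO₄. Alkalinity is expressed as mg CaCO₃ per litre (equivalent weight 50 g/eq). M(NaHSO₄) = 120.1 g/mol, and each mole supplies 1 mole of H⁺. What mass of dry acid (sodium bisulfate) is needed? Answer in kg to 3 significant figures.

Volume: 294 m³ = 294,000 L.
Alkalinity to neutralize: (148 − 117) = 31 mg/L as CaCO₃ × 294,000 L = 9114 g as CaCO₃.
Equivalents of H⁺ required: 9114 ÷ 50 g/eq = 182.3 eq = 182.3 mol NaHSO₄.
Mass of NaHSO₄: 182.3 × 120.1 = 21,890 g.

21.9 kg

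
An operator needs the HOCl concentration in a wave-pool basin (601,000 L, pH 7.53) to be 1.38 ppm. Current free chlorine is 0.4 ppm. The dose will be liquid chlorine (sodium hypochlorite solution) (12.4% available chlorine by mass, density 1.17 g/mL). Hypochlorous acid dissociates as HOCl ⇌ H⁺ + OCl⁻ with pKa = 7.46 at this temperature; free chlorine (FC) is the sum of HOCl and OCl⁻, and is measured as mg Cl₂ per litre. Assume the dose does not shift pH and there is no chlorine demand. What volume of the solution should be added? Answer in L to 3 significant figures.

10.8 L

[OCl⁻]/[HOCl] = 10^(pH − pKa) = 10^(7.53 − 7.46) = 1.175; fraction as HOCl = 1/(1 + 1.175) = 0.4598.
Free chlorine required for 1.38 ppm HOCl: 1.38 / 0.4598 = 3.001 ppm.
FC to add: 3.001 − 0.4 = 2.601 mg/L as Cl₂.
Cl₂ equivalent: 2.601 mg/L × 601,000 L = 1563 g.
Product at 12.4% available Cl: 1563 / 0.124 = 12,610 g.
Volume: 12,610 g ÷ 1.17 g/mL = 10,780 mL.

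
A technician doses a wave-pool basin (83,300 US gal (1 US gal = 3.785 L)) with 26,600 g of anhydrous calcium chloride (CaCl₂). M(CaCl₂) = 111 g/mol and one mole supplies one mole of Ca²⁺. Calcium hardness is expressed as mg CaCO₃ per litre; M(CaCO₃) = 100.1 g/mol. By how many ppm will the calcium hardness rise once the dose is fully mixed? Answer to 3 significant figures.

Volume: 83,300 US gal × 3.785 L/gal = 315,290 L.
Moles of Ca²⁺: 26,600 g ÷ 111 g/mol = 239.6 mol.
As CaCO₃: 239.6 mol × 100.1 g/mol = 23,990 g.
Rise: 23,990 g / 315,290 L × 1000 = 76.08 mg/L.

76.1 ppm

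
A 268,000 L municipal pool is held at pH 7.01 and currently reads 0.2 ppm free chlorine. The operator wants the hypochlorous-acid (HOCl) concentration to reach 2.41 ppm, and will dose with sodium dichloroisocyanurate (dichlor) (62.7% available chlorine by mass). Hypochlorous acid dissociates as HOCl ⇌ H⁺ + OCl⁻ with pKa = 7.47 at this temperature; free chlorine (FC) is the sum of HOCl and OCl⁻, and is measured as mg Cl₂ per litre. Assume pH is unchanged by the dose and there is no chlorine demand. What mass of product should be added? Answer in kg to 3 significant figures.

1.30 kg

[OCl⁻]/[HOCl] = 10^(pH − pKa) = 10^(7.01 − 7.47) = 0.3467; fraction as HOCl = 1/(1 + 0.3467) = 0.7425.
Free chlorine required for 2.41 ppm HOCl: 2.41 / 0.7425 = 3.246 ppm.
FC to add: 3.246 − 0.2 = 3.046 mg/L as Cl₂.
Cl₂ equivalent: 3.046 mg/L × 268,000 L = 816.2 g.
Product at 62.7% available Cl: 816.2 / 0.627 = 1302 g.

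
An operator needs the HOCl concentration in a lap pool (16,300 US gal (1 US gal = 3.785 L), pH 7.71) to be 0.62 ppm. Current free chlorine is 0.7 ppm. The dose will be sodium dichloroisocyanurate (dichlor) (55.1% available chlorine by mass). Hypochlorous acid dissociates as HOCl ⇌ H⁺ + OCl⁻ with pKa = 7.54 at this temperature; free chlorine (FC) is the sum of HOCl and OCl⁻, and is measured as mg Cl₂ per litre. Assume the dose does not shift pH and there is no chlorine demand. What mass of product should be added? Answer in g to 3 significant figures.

93.7 g

Volume: 16,300 US gal × 3.785 L/gal = 61,696 L.
[OCl⁻]/[HOCl] = 10^(pH − pKa) = 10^(7.71 − 7.54) = 1.479; fraction as HOCl = 1/(1 + 1.479) = 0.4034.
Free chlorine required for 0.62 ppm HOCl: 0.62 / 0.4034 = 1.537 ppm.
FC to add: 1.537 − 0.7 = 0.837 mg/L as Cl₂.
Cl₂ equivalent: 0.837 mg/L × 61,696 L = 51.64 g.
Product at 55.1% available Cl: 51.64 / 0.551 = 93.72 g.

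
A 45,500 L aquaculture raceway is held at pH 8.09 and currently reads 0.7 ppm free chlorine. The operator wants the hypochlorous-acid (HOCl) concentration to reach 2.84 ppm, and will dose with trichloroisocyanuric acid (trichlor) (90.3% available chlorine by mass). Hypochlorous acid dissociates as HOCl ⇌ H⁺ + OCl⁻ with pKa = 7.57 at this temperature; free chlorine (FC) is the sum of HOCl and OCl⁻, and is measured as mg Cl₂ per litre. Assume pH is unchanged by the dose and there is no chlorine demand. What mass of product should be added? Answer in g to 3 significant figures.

[OCl⁻]/[HOCl] = 10^(pH − pKa) = 10^(8.09 − 7.57) = 3.311; fraction as HOCl = 1/(1 + 3.311) = 0.2319.
Free chlorine required for 2.84 ppm HOCl: 2.84 / 0.2319 = 12.24 ppm.
FC to add: 12.24 − 0.7 = 11.54 mg/L as Cl₂.
Cl₂ equivalent: 11.54 mg/L × 45,500 L = 525.3 g.
Product at 90.3% available Cl: 525.3 / 0.903 = 581.7 g.

582 g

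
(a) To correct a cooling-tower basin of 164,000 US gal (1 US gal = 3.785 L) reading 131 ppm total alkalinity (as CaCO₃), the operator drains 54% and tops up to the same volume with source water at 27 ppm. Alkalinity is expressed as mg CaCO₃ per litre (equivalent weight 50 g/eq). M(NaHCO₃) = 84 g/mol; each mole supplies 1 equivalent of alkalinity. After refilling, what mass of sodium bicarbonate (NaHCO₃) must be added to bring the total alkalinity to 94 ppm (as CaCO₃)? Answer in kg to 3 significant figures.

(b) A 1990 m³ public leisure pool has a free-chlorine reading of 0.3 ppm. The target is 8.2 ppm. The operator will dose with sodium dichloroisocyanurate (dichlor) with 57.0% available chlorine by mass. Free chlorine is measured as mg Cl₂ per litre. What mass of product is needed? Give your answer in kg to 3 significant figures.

(a) 20.0 kg; (b) 27.6 kg

(a) Volume: 164,000 US gal × 3.785 L/gal = 620,740 L.
(a) After draining 54% and refilling: 131 × 0.46 + 27 × 0.54 = 74.84 ppm.
(a) Deficit to target: 94 − 74.84 = 19.16 mg/L.
(a) As CaCO₃: 19.16 mg/L × 620,740 L = 11,890 g; ÷ 50 g/eq ÷ 1 = 237.9 mol NaHCO₃.
(a) Mass: 237.9 × 84 = 19,980 g.

(b) Volume: 1990 m³ = 1,990,000 L.
(b) Chlorine deficit: 8.2 − 0.3 = 7.9 ppm = 7.9 mg/L as Cl₂.
(b) Cl₂ equivalent needed: 7.9 mg/L × 1,990,000 L = 15,720,000 mg = 15,720 g.
(b) Product at 57.0% available chlorine: 15,720 / 0.57 = 27,580 g.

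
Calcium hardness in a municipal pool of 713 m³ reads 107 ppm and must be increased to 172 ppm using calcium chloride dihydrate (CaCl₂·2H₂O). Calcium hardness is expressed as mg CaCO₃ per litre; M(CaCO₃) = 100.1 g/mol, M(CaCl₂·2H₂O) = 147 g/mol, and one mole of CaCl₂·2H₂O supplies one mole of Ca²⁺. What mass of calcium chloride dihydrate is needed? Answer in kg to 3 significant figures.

68.1 kg

Volume: 713 m³ = 713,000 L.
Hardness to add: (172 − 107) = 65 mg/L as CaCO₃ × 713,000 L = 46,340 g as CaCO₃.
Moles of Ca²⁺ (1 mol Ca²⁺ ≡ 1 mol CaCO₃): 46,340 / 100.1 g/mol = 463 mol.
Mass of CaCl₂·2H₂O: 463 × 147 = 68,060 g.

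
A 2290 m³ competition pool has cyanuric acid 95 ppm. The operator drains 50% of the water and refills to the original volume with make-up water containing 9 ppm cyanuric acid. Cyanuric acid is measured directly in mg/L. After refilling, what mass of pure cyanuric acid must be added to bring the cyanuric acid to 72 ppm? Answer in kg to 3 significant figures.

Volume: 2290 m³ = 2,290,000 L.
After draining 50% and refilling: 95 × 0.50 + 9 × 0.50 = 52 ppm.
Deficit to target: 72 − 52 = 20 mg/L.
Mass: 20 mg/L × 2,290,000 L = 45,800 g cyanuric acid.

45.8 kg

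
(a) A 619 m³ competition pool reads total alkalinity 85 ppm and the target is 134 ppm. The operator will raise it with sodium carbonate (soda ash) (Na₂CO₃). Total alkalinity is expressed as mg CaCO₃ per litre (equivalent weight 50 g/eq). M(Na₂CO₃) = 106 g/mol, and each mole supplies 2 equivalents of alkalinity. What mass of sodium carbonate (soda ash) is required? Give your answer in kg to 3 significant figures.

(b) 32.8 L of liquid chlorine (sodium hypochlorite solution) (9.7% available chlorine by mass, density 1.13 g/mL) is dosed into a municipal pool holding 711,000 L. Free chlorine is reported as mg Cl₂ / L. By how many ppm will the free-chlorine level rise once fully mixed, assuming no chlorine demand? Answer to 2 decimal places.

(a) 32.2 kg; (b) 5.06 ppm

(a) Volume: 619 m³ = 619,000 L.
(a) Alkalinity to add: (134 − 85) = 49 mg/L as CaCO₃ × 619,000 L = 30,330 g as CaCO₃.
(a) Equivalents: 30,330 g ÷ 50 g/eq = 606.6 eq.
(a) Each mole of Na₂CO₃ supplies 2 eq, so 606.6 / 2 = 303.3 mol.
(a) Mass: 303.3 mol × 106 g/mol = 32,150 g.

(b) Mass of solution: 32.8 L × 1000 mL/L × 1.13 g/mL = 37,060 g.
(b) Available chlorine delivered: 37,060 g × 0.097 = 3595 g as Cl₂.
(b) Concentration rise: 3595 g / 711,000 L = 5.057 mg/L = 5.06 ppm.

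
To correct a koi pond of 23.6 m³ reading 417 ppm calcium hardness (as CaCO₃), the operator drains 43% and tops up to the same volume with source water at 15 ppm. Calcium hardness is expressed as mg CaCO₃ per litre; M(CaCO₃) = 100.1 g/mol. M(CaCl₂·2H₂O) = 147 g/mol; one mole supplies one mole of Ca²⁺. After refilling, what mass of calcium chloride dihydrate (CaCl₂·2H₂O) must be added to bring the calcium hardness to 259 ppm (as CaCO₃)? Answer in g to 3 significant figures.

515 g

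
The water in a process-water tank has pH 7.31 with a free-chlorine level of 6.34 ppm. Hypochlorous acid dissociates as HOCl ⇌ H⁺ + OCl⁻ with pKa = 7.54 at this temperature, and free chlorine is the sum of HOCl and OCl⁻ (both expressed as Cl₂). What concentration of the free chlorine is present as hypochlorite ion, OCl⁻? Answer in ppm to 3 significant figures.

2.35 ppm

[OCl⁻]/[HOCl] = 10^(pH − pKa) = 10^(7.31 − 7.54) = 10^-0.23 = 0.5888.
Fraction as HOCl = 1 / (1 + 0.5888) = 0.6294.
OCl⁻ = (1 − 0.6294) × 6.34 ppm = 2.35 ppm.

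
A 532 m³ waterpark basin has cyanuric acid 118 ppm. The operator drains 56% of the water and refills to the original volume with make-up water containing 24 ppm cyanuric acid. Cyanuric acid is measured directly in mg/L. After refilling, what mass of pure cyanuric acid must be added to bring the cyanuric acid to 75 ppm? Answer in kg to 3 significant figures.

5.13 kg

Volume: 532 m³ = 532,000 L.
After draining 56% and refilling: 118 × 0.44 + 24 × 0.56 = 65.36 ppm.
Deficit to target: 75 − 65.36 = 9.64 mg/L.
Mass: 9.64 mg/L × 532,000 L = 5128 g cyanuric acid.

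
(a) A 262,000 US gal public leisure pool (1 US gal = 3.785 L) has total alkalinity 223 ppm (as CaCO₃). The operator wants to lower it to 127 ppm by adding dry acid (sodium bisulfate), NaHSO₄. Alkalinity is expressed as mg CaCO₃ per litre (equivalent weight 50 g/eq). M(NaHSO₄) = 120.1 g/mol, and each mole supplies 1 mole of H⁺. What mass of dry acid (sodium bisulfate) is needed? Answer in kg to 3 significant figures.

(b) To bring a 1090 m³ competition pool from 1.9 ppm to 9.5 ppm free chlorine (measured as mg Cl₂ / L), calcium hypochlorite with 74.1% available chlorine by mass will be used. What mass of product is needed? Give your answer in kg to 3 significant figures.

(a) Volume: 262,000 US gal × 3.785 L/gal = 991,670 L.
(a) Alkalinity to neutralize: (223 − 127) = 96 mg/L as CaCO₃ × 991,670 L = 95,200 g as CaCO₃.
(a) Equivalents of H⁺ required: 95,200 ÷ 50 g/eq = 1904 eq = 1904 mol NaHSO₄.
(a) Mass of NaHSO₄: 1904 × 120.1 = 228,700 g.

(b) Volume: 1090 m³ = 1,090,000 L.
(b) Chlorine deficit: 9.5 − 1.9 = 7.6 ppm = 7.6 mg/L as Cl₂.
(b) Cl₂ equivalent needed: 7.6 mg/L × 1,090,000 L = 8,284,000 mg = 8284 g.
(b) Product at 74.1% available chlorine: 8284 / 0.741 = 11,180 g.

(a) 229 kg; (b) 11.2 kg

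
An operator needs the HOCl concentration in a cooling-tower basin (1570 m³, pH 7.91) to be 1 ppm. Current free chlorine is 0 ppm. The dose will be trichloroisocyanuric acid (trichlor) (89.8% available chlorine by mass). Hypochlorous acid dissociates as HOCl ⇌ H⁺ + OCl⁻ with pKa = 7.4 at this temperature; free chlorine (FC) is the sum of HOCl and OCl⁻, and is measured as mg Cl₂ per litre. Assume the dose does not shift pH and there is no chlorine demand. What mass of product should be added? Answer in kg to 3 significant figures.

7.41 kg

Volume: 1570 m³ = 1,570,000 L.
[OCl⁻]/[HOCl] = 10^(pH − pKa) = 10^(7.91 − 7.4) = 3.236; fraction as HOCl = 1/(1 + 3.236) = 0.2361.
Free chlorine required for 1 ppm HOCl: 1 / 0.2361 = 4.236 ppm.
FC to add: 4.236 − 0 = 4.236 mg/L as Cl₂.
Cl₂ equivalent: 4.236 mg/L × 1,570,000 L = 6650 g.
Product at 89.8% available Cl: 6650 / 0.898 = 7406 g.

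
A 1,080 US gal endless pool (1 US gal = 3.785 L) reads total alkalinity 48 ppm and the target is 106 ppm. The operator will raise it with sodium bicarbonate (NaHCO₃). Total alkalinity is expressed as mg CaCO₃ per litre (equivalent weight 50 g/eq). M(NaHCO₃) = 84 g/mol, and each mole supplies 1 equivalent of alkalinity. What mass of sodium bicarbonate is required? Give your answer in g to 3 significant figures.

Volume: 1,080 US gal × 3.785 L/gal = 4,088 L.
Alkalinity to add: (106 − 48) = 58 mg/L as CaCO₃ × 4,088 L = 237.1 g as CaCO₃.
Equivalents: 237.1 g ÷ 50 g/eq = 4.742 eq.
NaHCO₃ supplies 1 eq per mole → 4.742 mol.
Mass: 4.742 mol × 84 g/mol = 398.3 g.

398 g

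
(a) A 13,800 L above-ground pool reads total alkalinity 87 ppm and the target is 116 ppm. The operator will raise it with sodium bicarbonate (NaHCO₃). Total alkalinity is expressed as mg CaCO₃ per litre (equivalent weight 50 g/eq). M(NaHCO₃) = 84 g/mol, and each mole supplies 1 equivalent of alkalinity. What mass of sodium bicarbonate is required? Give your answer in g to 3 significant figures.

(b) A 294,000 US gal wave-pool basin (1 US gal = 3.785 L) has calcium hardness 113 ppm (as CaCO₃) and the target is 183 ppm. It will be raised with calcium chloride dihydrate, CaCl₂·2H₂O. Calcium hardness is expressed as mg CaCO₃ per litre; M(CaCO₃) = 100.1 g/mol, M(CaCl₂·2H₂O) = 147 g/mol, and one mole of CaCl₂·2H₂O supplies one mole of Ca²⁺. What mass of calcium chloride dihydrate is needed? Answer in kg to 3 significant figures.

(a) 672 g; (b) 114 kg

(a) Alkalinity to add: (116 − 87) = 29 mg/L as CaCO₃ × 13,800 L = 400.2 g as CaCO₃.
(a) Equivalents: 400.2 g ÷ 50 g/eq = 8.004 eq.
(a) NaHCO₃ supplies 1 eq per mole → 8.004 mol.
(a) Mass: 8.004 mol × 84 g/mol = 672.3 g.

(b) Volume: 294,000 US gal × 3.785 L/gal = 1,112,790 L.
(b) Hardness to add: (183 − 113) = 70 mg/L as CaCO₃ × 1,112,790 L = 77,900 g as CaCO₃.
(b) Moles of Ca²⁺ (1 mol Ca²⁺ ≡ 1 mol CaCO₃): 77,900 / 100.1 g/mol = 778.2 mol.
(b) Mass of CaCl₂·2H₂O: 778.2 × 147 = 114,400 g.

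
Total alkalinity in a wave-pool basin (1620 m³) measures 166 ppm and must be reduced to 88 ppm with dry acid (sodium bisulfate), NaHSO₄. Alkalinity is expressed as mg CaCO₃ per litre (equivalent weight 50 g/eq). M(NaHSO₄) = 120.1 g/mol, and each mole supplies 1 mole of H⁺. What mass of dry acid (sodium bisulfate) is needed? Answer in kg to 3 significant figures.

Volume: 1620 m³ = 1,620,000 L.
Alkalinity to neutralize: (166 − 88) = 78 mg/L as CaCO₃ × 1,620,000 L = 126,400 g as CaCO₃.
Equivalents of H⁺ required: 126,400 ÷ 50 g/eq = 2527 eq = 2527 mol NaHSO₄.
Mass of NaHSO₄: 2527 × 120.1 = 303,500 g.

304 kg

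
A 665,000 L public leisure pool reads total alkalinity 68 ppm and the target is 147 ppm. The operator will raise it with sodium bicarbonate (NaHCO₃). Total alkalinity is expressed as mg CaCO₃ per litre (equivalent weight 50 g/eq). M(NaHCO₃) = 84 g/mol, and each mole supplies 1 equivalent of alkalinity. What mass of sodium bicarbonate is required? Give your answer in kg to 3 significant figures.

88.3 kg

Alkalinity to add: (147 − 68) = 79 mg/L as CaCO₃ × 665,000 L = 52,540 g as CaCO₃.
Equivalents: 52,540 g ÷ 50 g/eq = 1051 eq.
NaHCO₃ supplies 1 eq per mole → 1051 mol.
Mass: 1051 mol × 84 g/mol = 88,260 g.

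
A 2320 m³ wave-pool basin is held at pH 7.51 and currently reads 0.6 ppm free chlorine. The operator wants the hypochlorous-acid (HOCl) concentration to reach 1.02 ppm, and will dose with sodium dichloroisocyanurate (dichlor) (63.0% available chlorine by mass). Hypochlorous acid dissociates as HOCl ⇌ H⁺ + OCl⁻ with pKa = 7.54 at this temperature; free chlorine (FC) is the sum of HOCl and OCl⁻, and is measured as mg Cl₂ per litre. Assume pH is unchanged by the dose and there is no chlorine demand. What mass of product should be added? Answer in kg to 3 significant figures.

5.05 kg

Volume: 2320 m³ = 2,320,000 L.
[OCl⁻]/[HOCl] = 10^(pH − pKa) = 10^(7.51 − 7.54) = 0.9333; fraction as HOCl = 1/(1 + 0.9333) = 0.5173.
Free chlorine required for 1.02 ppm HOCl: 1.02 / 0.5173 = 1.972 ppm.
FC to add: 1.972 − 0.6 = 1.372 mg/L as Cl₂.
Cl₂ equivalent: 1.372 mg/L × 2,320,000 L = 3183 g.
Product at 63.0% available Cl: 3183 / 0.63 = 5052 g.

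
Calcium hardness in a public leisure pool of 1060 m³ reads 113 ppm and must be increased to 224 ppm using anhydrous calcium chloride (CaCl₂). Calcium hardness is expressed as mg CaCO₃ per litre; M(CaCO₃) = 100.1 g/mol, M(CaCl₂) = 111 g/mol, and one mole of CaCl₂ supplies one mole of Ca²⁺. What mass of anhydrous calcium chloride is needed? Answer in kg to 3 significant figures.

130 kg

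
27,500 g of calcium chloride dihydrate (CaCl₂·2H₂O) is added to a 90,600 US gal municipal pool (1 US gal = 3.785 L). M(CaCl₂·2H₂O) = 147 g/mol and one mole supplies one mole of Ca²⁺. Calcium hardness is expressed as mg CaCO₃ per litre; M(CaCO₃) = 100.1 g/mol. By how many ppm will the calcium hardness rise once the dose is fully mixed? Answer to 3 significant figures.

54.6 ppm

Volume: 90,600 US gal × 3.785 L/gal = 342,921 L.
Moles of Ca²⁺: 27,500 g ÷ 147 g/mol = 187.1 mol.
As CaCO₃: 187.1 mol × 100.1 g/mol = 18,730 g.
Rise: 18,730 g / 342,921 L × 1000 = 54.61 mg/L.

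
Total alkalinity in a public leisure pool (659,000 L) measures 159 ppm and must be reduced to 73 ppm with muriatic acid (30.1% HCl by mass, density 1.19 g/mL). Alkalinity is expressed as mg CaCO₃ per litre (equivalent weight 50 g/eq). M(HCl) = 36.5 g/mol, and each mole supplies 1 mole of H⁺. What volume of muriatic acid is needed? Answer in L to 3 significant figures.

116 L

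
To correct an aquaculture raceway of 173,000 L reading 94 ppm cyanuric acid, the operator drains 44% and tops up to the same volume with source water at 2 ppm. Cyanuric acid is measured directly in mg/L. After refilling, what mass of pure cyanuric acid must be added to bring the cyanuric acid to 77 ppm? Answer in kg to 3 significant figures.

4.06 kg

After draining 44% and refilling: 94 × 0.56 + 2 × 0.44 = 53.52 ppm.
Deficit to target: 77 − 53.52 = 23.48 mg/L.
Mass: 23.48 mg/L × 173,000 L = 4062 g cyanuric acid.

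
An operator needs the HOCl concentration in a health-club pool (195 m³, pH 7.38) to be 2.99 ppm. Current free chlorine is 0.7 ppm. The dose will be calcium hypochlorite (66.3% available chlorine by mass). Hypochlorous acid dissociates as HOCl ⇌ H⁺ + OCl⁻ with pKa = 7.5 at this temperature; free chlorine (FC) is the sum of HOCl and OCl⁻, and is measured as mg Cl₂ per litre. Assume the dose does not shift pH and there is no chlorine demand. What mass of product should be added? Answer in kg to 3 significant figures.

Volume: 195 m³ = 195,000 L.
[OCl⁻]/[HOCl] = 10^(pH − pKa) = 10^(7.38 − 7.5) = 0.7586; fraction as HOCl = 1/(1 + 0.7586) = 0.5686.
Free chlorine required for 2.99 ppm HOCl: 2.99 / 0.5686 = 5.258 ppm.
FC to add: 5.258 − 0.7 = 4.558 mg/L as Cl₂.
Cl₂ equivalent: 4.558 mg/L × 195,000 L = 888.8 g.
Product at 66.3% available Cl: 888.8 / 0.663 = 1341 g.

1.34 kg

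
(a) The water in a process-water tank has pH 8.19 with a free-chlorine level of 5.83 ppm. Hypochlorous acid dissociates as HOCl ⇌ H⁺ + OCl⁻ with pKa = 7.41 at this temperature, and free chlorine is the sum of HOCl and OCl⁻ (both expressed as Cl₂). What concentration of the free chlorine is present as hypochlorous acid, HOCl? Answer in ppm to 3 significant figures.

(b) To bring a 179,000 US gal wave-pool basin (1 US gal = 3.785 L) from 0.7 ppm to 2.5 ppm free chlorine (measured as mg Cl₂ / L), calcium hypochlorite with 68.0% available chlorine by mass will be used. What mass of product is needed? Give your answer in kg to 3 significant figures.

(a) 0.830 ppm; (b) 1.79 kg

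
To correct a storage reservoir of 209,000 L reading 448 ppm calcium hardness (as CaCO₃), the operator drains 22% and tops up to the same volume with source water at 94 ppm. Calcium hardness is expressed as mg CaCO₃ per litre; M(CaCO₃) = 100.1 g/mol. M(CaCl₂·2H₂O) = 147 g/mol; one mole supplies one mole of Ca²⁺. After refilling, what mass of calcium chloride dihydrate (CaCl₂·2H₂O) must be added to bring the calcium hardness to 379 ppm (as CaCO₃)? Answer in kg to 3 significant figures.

2.73 kg

After draining 22% and refilling: 448 × 0.78 + 94 × 0.22 = 370.12 ppm.
Deficit to target: 379 − 370.12 = 8.88 mg/L.
As CaCO₃: 8.88 mg/L × 209,000 L = 1856 g; ÷ 100.1 = 18.54 mol Ca²⁺.
Mass: 18.54 × 147 = 2725 g.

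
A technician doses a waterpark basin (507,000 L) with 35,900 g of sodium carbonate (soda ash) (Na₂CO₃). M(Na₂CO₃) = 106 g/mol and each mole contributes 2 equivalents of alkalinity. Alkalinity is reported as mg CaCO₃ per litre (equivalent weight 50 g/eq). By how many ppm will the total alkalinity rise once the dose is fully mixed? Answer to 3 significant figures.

Moles of Na₂CO₃: 35,900 g ÷ 106 g/mol = 338.7 mol → 677.4 eq of alkalinity.
As CaCO₃: 677.4 eq × 50 g/eq = 33,870 g.
Rise: 33,870 g / 507,000 L × 1000 = 66.8 mg/L.

66.8 ppm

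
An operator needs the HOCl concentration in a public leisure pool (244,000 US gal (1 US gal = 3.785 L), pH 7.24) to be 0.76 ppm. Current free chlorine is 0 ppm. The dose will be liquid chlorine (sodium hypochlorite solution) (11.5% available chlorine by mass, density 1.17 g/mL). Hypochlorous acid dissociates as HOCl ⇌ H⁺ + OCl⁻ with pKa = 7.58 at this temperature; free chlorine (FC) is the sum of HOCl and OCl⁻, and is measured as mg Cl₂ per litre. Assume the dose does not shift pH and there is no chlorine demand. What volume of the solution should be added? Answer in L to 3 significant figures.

7.60 L

Volume: 244,000 US gal × 3.785 L/gal = 923,540 L.
[OCl⁻]/[HOCl] = 10^(pH − pKa) = 10^(7.24 − 7.58) = 0.4571; fraction as HOCl = 1/(1 + 0.4571) = 0.6863.
Free chlorine required for 0.76 ppm HOCl: 0.76 / 0.6863 = 1.107 ppm.
FC to add: 1.107 − 0 = 1.107 mg/L as Cl₂.
Cl₂ equivalent: 1.107 mg/L × 923,540 L = 1023 g.
Product at 11.5% available Cl: 1023 / 0.115 = 8893 g.
Volume: 8893 g ÷ 1.17 g/mL = 7601 mL.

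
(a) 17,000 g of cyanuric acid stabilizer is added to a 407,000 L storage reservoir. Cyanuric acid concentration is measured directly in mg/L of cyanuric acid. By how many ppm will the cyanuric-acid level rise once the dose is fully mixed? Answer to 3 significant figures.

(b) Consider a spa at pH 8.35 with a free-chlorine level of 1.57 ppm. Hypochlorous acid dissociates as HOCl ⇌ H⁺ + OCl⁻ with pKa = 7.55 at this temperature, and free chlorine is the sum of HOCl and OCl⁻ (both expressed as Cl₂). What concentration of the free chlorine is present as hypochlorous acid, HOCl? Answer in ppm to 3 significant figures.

(a) Rise: 17,000 g / 407,000 L × 1000 = 41.77 mg/L.

(b) [OCl⁻]/[HOCl] = 10^(pH − pKa) = 10^(8.35 − 7.55) = 10^0.80 = 6.31.
(b) Fraction as HOCl = 1 / (1 + 6.31) = 0.1368.
(b) HOCl = 0.1368 × 1.57 ppm = 0.2148 ppm.

(a) 41.8 ppm; (b) 0.215 ppm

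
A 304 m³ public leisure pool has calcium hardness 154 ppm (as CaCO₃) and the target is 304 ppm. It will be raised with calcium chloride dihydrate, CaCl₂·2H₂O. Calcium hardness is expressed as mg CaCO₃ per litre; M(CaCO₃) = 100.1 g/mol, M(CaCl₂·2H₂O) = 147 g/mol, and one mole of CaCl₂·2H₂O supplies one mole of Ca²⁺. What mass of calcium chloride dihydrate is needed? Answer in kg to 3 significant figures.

Volume: 304 m³ = 304,000 L.
Hardness to add: (304 − 154) = 150 mg/L as CaCO₃ × 304,000 L = 45,600 g as CaCO₃.
Moles of Ca²⁺ (1 mol Ca²⁺ ≡ 1 mol CaCO₃): 45,600 / 100.1 g/mol = 455.5 mol.
Mass of CaCl₂·2H₂O: 455.5 × 147 = 66,970 g.

67.0 kg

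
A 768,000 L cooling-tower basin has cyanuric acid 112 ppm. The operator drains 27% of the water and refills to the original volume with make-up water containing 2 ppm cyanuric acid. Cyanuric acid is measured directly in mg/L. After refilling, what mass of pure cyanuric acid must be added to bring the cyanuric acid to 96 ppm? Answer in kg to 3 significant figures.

10.5 kg

After draining 27% and refilling: 112 × 0.73 + 2 × 0.27 = 82.3 ppm.
Deficit to target: 96 − 82.3 = 13.7 mg/L.
Mass: 13.7 mg/L × 768,000 L = 10,520 g cyanuric acid.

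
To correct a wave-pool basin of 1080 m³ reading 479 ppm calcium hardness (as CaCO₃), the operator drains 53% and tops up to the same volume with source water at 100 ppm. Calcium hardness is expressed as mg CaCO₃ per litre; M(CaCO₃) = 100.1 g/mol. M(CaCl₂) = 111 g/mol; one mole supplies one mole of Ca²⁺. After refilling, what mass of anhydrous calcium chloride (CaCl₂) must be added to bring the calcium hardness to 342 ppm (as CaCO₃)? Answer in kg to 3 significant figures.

Volume: 1080 m³ = 1,080,000 L.
After draining 53% and refilling: 479 × 0.47 + 100 × 0.53 = 278.13 ppm.
Deficit to target: 342 − 278.13 = 63.87 mg/L.
As CaCO₃: 63.87 mg/L × 1,080,000 L = 68,980 g; ÷ 100.1 = 689.1 mol Ca²⁺.
Mass: 689.1 × 111 = 76,490 g.

76.5 kg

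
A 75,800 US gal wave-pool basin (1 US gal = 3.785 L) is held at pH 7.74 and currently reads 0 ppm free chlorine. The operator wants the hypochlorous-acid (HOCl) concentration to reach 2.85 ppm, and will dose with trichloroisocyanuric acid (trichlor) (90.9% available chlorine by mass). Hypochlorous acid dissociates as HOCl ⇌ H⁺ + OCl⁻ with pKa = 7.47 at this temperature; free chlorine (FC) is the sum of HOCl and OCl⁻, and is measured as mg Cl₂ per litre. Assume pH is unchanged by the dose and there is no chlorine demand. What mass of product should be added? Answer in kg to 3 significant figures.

2.57 kg

Volume: 75,800 US gal × 3.785 L/gal = 286,903 L.
[OCl⁻]/[HOCl] = 10^(pH − pKa) = 10^(7.74 − 7.47) = 1.862; fraction as HOCl = 1/(1 + 1.862) = 0.3494.
Free chlorine required for 2.85 ppm HOCl: 2.85 / 0.3494 = 8.157 ppm.
FC to add: 8.157 − 0 = 8.157 mg/L as Cl₂.
Cl₂ equivalent: 8.157 mg/L × 286,903 L = 2340 g.
Product at 90.9% available Cl: 2340 / 0.909 = 2575 g.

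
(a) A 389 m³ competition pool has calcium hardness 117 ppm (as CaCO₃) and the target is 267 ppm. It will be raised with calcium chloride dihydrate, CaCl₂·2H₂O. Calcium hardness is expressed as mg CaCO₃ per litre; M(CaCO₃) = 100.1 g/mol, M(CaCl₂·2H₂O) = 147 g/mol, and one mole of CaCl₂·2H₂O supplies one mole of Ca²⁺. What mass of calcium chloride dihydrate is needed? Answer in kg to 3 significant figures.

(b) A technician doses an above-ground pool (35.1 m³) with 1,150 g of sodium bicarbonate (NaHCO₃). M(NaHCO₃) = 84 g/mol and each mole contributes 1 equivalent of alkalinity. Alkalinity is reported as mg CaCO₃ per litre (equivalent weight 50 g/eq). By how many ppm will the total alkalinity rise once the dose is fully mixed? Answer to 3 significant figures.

(a) 85.7 kg; (b) 19.5 ppm

(a) Volume: 389 m³ = 389,000 L.
(a) Hardness to add: (267 − 117) = 150 mg/L as CaCO₃ × 389,000 L = 58,350 g as CaCO₃.
(a) Moles of Ca²⁺ (1 mol Ca²⁺ ≡ 1 mol CaCO₃): 58,350 / 100.1 g/mol = 582.9 mol.
(a) Mass of CaCl₂·2H₂O: 582.9 × 147 = 85,690 g.

(b) Volume: 35.1 m³ = 35,100 L.
(b) Moles of NaHCO₃: 1,150 g ÷ 84 g/mol = 13.69 mol → 13.69 eq of alkalinity.
(b) As CaCO₃: 13.69 eq × 50 g/eq = 684.5 g.
(b) Rise: 684.5 g / 35,100 L × 1000 = 19.5 mg/L.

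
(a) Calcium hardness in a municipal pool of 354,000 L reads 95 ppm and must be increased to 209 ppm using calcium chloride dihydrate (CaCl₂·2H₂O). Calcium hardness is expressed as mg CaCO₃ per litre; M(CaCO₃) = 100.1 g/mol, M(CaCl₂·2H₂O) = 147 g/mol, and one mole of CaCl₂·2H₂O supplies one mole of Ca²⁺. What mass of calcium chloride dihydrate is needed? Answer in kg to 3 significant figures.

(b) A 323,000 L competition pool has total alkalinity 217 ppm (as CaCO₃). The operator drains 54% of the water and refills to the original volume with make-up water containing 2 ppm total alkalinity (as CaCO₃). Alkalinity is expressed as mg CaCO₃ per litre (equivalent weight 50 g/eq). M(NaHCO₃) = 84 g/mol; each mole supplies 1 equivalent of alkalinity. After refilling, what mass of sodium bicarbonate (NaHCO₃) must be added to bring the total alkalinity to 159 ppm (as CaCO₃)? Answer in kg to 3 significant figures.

(a) Hardness to add: (209 − 95) = 114 mg/L as CaCO₃ × 354,000 L = 40,360 g as CaCO₃.
(a) Moles of Ca²⁺ (1 mol Ca²⁺ ≡ 1 mol CaCO₃): 40,360 / 100.1 g/mol = 403.2 mol.
(a) Mass of CaCl₂·2H₂O: 403.2 × 147 = 59,260 g.

(b) After draining 54% and refilling: 217 × 0.46 + 2 × 0.54 = 100.9 ppm.
(b) Deficit to target: 159 − 100.9 = 58.1 mg/L.
(b) As CaCO₃: 58.1 mg/L × 323,000 L = 18,770 g; ÷ 50 g/eq ÷ 1 = 375.3 mol NaHCO₃.
(b) Mass: 375.3 × 84 = 31,530 g.

(a) 59.3 kg; (b) 31.5 kg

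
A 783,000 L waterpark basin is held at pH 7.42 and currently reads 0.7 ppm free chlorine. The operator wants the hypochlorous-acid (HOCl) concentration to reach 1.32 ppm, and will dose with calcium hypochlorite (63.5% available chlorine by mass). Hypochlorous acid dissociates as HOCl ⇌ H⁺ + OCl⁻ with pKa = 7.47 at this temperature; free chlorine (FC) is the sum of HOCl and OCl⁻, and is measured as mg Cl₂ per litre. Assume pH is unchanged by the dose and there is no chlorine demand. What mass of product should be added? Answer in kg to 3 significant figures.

2.22 kg

[OCl⁻]/[HOCl] = 10^(pH − pKa) = 10^(7.42 − 7.47) = 0.8913; fraction as HOCl = 1/(1 + 0.8913) = 0.5288.
Free chlorine required for 1.32 ppm HOCl: 1.32 / 0.5288 = 2.496 ppm.
FC to add: 2.496 − 0.7 = 1.796 mg/L as Cl₂.
Cl₂ equivalent: 1.796 mg/L × 783,000 L = 1407 g.
Product at 63.5% available Cl: 1407 / 0.635 = 2215 g.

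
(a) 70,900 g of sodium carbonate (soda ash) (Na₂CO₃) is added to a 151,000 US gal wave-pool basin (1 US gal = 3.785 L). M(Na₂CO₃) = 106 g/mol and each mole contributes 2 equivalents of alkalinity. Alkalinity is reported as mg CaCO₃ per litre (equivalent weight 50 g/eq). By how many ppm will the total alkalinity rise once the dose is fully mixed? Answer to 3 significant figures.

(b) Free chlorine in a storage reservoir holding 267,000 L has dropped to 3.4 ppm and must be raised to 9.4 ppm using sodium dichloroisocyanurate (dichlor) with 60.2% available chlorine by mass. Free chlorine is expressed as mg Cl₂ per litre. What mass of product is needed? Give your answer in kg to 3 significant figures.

(a) 117 ppm; (b) 2.66 kg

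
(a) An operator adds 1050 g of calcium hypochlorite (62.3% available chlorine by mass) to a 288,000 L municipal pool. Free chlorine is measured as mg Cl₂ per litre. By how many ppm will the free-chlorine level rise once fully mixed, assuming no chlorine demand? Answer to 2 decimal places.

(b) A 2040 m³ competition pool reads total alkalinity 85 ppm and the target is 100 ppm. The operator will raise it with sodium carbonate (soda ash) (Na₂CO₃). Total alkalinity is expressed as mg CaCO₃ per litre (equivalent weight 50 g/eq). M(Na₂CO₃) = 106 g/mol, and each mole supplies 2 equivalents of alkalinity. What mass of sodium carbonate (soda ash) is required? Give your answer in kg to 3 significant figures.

(a) 2.27 ppm; (b) 32.4 kg

(a) Available chlorine delivered: 1050 g × 0.623 = 654.1 g as Cl₂.
(a) Concentration rise: 654.1 g / 288,000 L = 2.271 mg/L = 2.27 ppm.

(b) Volume: 2040 m³ = 2,040,000 L.
(b) Alkalinity to add: (100 − 85) = 15 mg/L as CaCO₃ × 2,040,000 L = 30,600 g as CaCO₃.
(b) Equivalents: 30,600 g ÷ 50 g/eq = 612 eq.
(b) Each mole of Na₂CO₃ supplies 2 eq, so 612 / 2 = 306 mol.
(b) Mass: 306 mol × 106 g/mol = 32,440 g.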